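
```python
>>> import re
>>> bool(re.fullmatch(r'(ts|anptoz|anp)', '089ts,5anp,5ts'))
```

False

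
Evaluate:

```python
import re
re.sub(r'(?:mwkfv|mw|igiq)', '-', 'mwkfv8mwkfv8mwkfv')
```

'-8-8-'

Branches in `(...|...)` are attempted left-to-right; the first branch that allows the whole pattern to succeed is taken.
Matches: at [0:5] → 'mwkfv'; at [6:11] → 'mwkfv'; at [12:17] → 'mwkfv'.
Each match is replaced by '-'.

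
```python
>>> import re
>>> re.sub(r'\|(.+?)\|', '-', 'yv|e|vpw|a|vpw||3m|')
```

Because the quantifier is non-greedy, it stops expanding at the earliest point where the rest of the pattern can succeed.
Matches: at [2:5] → '|e|'; at [8:11] → '|a|'; at [14:19] → '||3m|'.
`sub` substitutes '-' at each match site.

'yv-vpw-vpw-'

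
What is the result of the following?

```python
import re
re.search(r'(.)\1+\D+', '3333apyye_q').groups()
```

The match spans [0:11] → '3333apyye_q'.
Captured: group 1 = '3'.

('3',)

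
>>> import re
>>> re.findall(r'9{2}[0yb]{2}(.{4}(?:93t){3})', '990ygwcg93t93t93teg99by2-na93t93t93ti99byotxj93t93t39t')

['gwcg93t93t93t', '2-na93t93t93t']

The pattern matches exactly 2 of a literal '9', then exactly 2 of one of [0yb]; then exactly 4 of any character, then the literal '93t' repeated 3 times (captured).
Matches: at [0:17] match '990ygwcg93t93t93t', group 1 = 'gwcg93t93t93t'; at [19:36] match '99by2-na93t93t93t', group 1 = '2-na93t93t93t'.
Because there's exactly one group, `findall` drops the full match and keeps group 1 from each hit.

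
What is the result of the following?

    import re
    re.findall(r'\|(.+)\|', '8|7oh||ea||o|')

Matches: at [1:13] match '|7oh||ea||o|', group 1 = '7oh||ea||o'.
With a single group, `findall` returns only what that group captured — 1 item.

['7oh||ea||o']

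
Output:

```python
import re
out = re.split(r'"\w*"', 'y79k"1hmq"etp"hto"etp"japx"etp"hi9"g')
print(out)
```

['y79k', 'etp', 'etp', 'etp', 'g']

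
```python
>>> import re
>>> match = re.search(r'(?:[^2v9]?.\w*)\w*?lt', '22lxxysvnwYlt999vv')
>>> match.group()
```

'22lxxysvnwYlt'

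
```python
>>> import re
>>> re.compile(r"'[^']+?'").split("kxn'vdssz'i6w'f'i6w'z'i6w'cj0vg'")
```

Matches to split on: at [3:10] → "'vdssz'"; at [13:16] → "'f'"; at [19:22] → "'z'"; at [25:32] → "'cj0vg'".
Splitting on the pattern gives 5 pieces.

['kxn', 'i6w', 'i6w', 'i6w', '']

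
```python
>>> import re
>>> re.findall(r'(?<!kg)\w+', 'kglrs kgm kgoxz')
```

['kglrs', 'kgm', 'kgoxz']

The negative lookaround is zero-width — it rules out positions where the adjacent text would match, without consuming anything.
With no groups in the pattern, `findall` gives back each whole match — 3 here.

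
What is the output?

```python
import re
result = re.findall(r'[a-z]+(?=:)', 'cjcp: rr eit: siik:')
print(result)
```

['cjcp', 'eit', 'siik']

The positive lookaround only admits positions where the adjacent text matches; those characters stay outside the span.
Walking the string: at [0:4] → 'cjcp'; at [9:12] → 'eit'; at [14:18] → 'siik'.
No capturing groups, so `findall` returns the 3 full match strings.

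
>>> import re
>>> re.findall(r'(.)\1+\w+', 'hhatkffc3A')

['h']

After group 1 captures some text, `\1` only succeeds where that same text appears again.
Walking the string: at [0:10] match 'hhatkffc3A', group 1 = 'h'.
`findall` collects group 1 from the one match (1 total).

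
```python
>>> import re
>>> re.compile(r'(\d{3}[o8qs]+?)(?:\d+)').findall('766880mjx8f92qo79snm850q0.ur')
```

Because the quantifier is non-greedy, it stops expanding at the earliest point where the rest of the pattern can succeed.
`findall` collects group 1 from each match (2 total).

['7668', '850q']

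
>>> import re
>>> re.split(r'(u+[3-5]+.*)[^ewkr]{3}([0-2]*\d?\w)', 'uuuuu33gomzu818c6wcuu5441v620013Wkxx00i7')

`re.split` interleaves the captured-group text with the surrounding fragments.

['', 'uuuuu33gomzu818c6wcuu5441v620013Wkxx', '7', '']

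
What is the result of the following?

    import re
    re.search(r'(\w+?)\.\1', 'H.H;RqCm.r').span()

(0, 3)

A backreference is literal: `\1` must see the identical characters the first group matched.
`re.search` tries every starting position until one works.
The match spans [0:3] → 'H.H'.
Captured: group 1 = 'H'.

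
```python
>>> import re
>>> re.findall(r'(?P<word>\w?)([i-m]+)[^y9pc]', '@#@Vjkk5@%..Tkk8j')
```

This matches optionally a word character (captured as 'word'); then one or more of a character in [i-m] (captured); then any character except [y9pc].
Multiple groups make `findall` return tuples — one 2-tuple for each match.

[('V', 'jkk'), ('T', 'kk')]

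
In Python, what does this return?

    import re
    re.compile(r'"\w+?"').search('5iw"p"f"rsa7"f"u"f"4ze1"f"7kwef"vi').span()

`search` walks the string left to right and returns the first match it finds.
The match spans [3:6] → '"p"'.

(3, 6)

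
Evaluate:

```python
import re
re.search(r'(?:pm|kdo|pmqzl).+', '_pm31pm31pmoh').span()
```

`search` walks the string left to right and returns the first match it finds.
The match spans [1:13] → 'pm31pm31pmoh'.

(1, 13)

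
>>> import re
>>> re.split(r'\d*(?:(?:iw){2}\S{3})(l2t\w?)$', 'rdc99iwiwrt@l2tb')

Pattern: zero or more of a digit; then the literal 'iw' repeated 2 times, then exactly 3 of a non-whitespace character (non-capturing group); then the literal 'l2t', then optionally a word character (captured); then anchored at the end.
Matches to split on: at [3:16] → '99iwiwrt@l2tb'.
`re.split` interleaves the captured-group text with the surrounding fragments.

['rdc', 'l2tb', '']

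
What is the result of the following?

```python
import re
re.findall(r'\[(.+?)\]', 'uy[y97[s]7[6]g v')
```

With the lazy modifier that quantifier settles for the fewest repetitions that let the rest of the pattern succeed (the atoms after it are unaffected and can still be greedy).
Scanning left to right: at [2:9] match '[y97[s]', group 1 = 'y97[s'; at [10:13] match '[6]', group 1 = '6'.
Because there's exactly one group, `findall` drops the full match and keeps group 1 from each hit.

['y97[s', '6']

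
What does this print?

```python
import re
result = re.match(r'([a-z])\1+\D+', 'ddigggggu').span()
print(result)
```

(0, 9)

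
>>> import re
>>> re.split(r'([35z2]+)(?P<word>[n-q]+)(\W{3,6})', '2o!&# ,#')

['', '2', 'o', '!&# ,#', '']

The group in the pattern means `split` returns the separators' captures alongside the pieces.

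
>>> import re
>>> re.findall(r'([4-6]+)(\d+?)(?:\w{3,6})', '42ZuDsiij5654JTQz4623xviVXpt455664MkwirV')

[('4', '2'), ('565', '4'), ('45566', '4')]

With 2 capturing groups, `findall` returns a 2-tuple per match.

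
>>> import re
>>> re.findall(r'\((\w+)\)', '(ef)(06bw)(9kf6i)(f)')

Walking the string: at [0:4] match '(ef)', group 1 = 'ef'; at [4:10] match '(06bw)', group 1 = '06bw'; at [10:17] match '(9kf6i)', group 1 = '9kf6i'; at [17:20] match '(f)', group 1 = 'f'.
With a single group, `findall` returns only what that group captured — 4 items.

['ef', '06bw', '9kf6i', 'f']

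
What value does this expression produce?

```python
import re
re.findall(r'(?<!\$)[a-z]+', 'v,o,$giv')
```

The negative lookahead/lookbehind blocks any match where the forbidden context is present.
Since nothing is captured, `findall` lists the 3 matched substrings directly.

['v', 'o', 'iv']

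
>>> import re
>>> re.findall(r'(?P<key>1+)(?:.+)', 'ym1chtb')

One capturing group, so `findall` returns just the captured substring from the one match — 1 in all.

['1']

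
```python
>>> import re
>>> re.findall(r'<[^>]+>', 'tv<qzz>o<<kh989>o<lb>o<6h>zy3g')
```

Scanning left to right: at [2:7] → '<qzz>'; at [8:16] → '<<kh989>'; at [17:21] → '<lb>'; at [22:26] → '<6h>'.
`findall` yields the raw match text (4 of them) because the pattern has no groups.

['<qzz>', '<<kh989>', '<lb>', '<6h>']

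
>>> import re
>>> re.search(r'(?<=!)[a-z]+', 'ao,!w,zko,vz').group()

'w'

Because the assertion is zero-width, the text it checks is not consumed and won't appear in the result.
`search` walks the string left to right and returns the first match it finds.
The match spans [4:5] → 'w'.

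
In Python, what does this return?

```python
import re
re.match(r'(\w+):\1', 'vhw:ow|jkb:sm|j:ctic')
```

`\1` has to match the exact text group 1 already captured.
`re.match` won't scan ahead — the pattern has to work from the very first character.
Here the pattern fails at index 0, so the call returns None.

None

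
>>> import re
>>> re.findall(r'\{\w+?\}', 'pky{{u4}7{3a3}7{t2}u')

Scanning left to right: at [4:8] → '{u4}'; at [9:14] → '{3a3}'; at [15:19] → '{t2}'.
No capturing groups, so `findall` returns the 3 full match strings.

['{u4}', '{3a3}', '{t2}']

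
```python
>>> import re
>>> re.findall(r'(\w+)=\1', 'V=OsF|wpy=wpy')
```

['wpy']

`\1` has to match the exact text group 1 already captured.
Matches: at [6:13] match 'wpy=wpy', group 1 = 'wpy'.
One capturing group, so `findall` returns just the captured substring from the one match — 1 in all.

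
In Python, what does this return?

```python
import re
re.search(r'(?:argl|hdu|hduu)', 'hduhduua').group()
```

'hdu'

The match spans [0:3] → 'hdu'.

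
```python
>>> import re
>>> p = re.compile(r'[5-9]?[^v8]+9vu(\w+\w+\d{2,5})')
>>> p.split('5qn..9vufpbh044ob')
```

This matches optionally a character in [5-9], then one or more of any character except [v8], then the literal '9vu'; then one or more of a word character, then one or more of a word character, then 2 to 5 of a digit (captured).
Matches to split on: at [0:15] → '5qn..9vufpbh044'.
With a capturing group present, the delimiter's captured portion is kept in the result list.

['', 'fpbh044', 'ob']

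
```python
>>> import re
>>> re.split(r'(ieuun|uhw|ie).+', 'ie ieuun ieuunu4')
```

['', 'ie', '']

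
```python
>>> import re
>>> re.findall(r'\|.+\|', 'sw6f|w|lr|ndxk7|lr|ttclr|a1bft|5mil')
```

['|w|lr|ndxk7|lr|ttclr|a1bft|']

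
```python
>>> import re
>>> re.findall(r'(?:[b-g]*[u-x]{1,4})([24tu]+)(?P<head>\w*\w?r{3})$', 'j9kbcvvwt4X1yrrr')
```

This matches zero or more of a character in [b-g], then 1 to 4 of a character in [u-x] (non-capturing group); then one or more of one of [24tu] (captured); then zero or more of a word character, then optionally a word character, then exactly 3 of a literal 'r' (captured as 'head'); then anchored at the end.
2 groups means the one result is a tuple of 2 captured strings — 1 here.

[('t4', 'X1yrrr')]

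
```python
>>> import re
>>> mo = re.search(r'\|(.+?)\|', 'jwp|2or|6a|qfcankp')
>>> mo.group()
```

'|2or|'

`search` walks the string left to right and returns the first match it finds.
The match spans [3:8] → '|2or|'.
Captured: group 1 = '2or'.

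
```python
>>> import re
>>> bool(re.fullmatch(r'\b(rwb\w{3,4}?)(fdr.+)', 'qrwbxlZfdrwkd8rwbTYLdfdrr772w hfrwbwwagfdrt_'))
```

`re.fullmatch` requires the pattern to consume the entire string.
Here there's no way to consume every character, so the call returns None, and `bool(None)` is False.

False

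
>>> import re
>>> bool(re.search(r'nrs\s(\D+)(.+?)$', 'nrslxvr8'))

False

Here nothing in the string fits, so the call returns None, and `bool(None)` is False.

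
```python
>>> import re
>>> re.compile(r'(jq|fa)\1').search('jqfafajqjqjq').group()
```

'fafa'

`\1` is not a pattern — it's the concrete string captured by group 1, re-applied verbatim.
`re.search` scans for the first position where the pattern succeeds.
The match spans [2:6] → 'fafa'.
Captured: group 1 = 'fa'.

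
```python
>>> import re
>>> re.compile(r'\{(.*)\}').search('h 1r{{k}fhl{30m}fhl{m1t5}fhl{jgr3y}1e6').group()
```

'{{k}fhl{30m}fhl{m1t5}fhl{jgr3y}'

The match spans [4:35] → '{{k}fhl{30m}fhl{m1t5}fhl{jgr3y}'.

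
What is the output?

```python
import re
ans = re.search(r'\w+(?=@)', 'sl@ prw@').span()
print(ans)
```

(0, 2)

Because the assertion is zero-width, the text it checks is not consumed and won't appear in the result.
The match spans [0:2] → 'sl'.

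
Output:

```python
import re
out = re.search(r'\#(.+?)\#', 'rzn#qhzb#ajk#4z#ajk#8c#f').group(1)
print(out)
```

The `?` after the quantifier makes it lazy — it takes as little as possible before letting the rest of the pattern try.
`search` walks the string left to right and returns the first match it finds.
The match spans [3:9] → '#qhzb#'.
Captured: group 1 = 'qhzb'.

qhzb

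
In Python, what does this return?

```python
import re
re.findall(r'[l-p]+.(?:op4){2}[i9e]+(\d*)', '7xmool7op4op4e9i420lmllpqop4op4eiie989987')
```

['420', '89987']

With a single group, `findall` returns only what that group captured — 2 items.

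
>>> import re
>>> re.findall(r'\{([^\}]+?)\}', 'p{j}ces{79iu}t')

Because there's exactly one group, `findall` drops the full match and keeps group 1 from each hit.

['j', '79iu']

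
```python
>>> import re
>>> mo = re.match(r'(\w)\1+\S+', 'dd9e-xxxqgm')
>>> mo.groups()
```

('d',)

The match spans [0:11] → 'dd9e-xxxqgm'.
Captured: group 1 = 'd'.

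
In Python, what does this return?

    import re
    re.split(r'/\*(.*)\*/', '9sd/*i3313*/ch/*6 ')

Matches to split on: at [3:12] → '/*i3313*/'.
With a capturing group present, the delimiter's captured portion is kept in the result list.

['9sd', 'i3313', 'ch/*6 ']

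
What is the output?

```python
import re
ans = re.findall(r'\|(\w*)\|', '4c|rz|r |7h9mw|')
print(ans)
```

['rz', '7h9mw']

Matches: at [2:6] match '|rz|', group 1 = 'rz'; at [8:15] match '|7h9mw|', group 1 = '7h9mw'.
`findall` collects group 1 from each match (2 total).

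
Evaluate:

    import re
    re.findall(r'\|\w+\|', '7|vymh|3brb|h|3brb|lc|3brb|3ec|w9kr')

['|vymh|', '|h|', '|lc|', '|3ec|']

With no groups in the pattern, `findall` gives back each whole match — 4 here.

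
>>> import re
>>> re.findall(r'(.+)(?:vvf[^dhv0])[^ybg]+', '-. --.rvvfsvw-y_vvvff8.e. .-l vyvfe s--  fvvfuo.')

This matches one or more of any character (captured); then the literal 'vvf', then any character except [dhv0] (non-capturing group); then one or more of any character except [ybg].
Scanning left to right: at [0:48] match '-. --.rvvfsvw-y_vvvff8.e. .-l vyvfe s--  fvvfuo.', group 1 = '-. --.rvvfsvw-y_vvvff8.e. .-l vyvfe s--  f'.
`findall` collects group 1 from the one match (1 total).

['-. --.rvvfsvw-y_vvvff8.e. .-l vyvfe s--  f']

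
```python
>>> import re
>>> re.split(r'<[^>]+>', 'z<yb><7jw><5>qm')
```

Matches to split on: at [1:5] → '<yb>'; at [5:10] → '<7jw>'; at [10:13] → '<5>'.
The string is cut at each match, leaving 4 pieces.

['z', '', '', 'qm']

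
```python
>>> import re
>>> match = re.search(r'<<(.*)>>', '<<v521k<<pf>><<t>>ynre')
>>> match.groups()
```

('v521k<<pf>><<t',)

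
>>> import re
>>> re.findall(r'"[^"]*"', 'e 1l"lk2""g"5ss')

Walking the string: at [4:9] → '"lk2"'; at [9:12] → '"g"'.
No capturing groups, so `findall` returns the 2 full match strings.

['"lk2"', '"g"']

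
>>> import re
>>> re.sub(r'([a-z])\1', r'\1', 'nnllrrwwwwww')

`\1` has to match the exact text group 1 already captured.
Matches: at [0:2] → 'nn'; at [2:4] → 'll'; at [4:6] → 'rr'; at [6:8] → 'ww'; at [8:10] → 'ww'; ….
The replacement refers to a captured group, so each match is rewritten using its own captured text.

'nlrwww'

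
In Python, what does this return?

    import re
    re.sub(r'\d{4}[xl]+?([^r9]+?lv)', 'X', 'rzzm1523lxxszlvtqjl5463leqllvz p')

Pattern: exactly 4 of a digit, then one or more of one of [xl] (lazy); then one or more of any character except [r9] (lazy), then the literal 'lv' (captured).
Every occurrence is swapped for 'X'.

'rzzmXtqjlXz p'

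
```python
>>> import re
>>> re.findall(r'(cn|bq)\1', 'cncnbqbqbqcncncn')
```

A backreference is literal: `\1` must see the identical characters the first group matched.
Matches: at [0:4] match 'cncn', group 1 = 'cn'; at [4:8] match 'bqbq', group 1 = 'bq'; at [10:14] match 'cncn', group 1 = 'cn'.
With a single group, `findall` returns only what that group captured — 3 items.

['cn', 'bq', 'cn']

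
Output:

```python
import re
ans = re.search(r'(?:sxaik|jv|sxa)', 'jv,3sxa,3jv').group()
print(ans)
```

jv

The match spans [0:2] → 'jv'.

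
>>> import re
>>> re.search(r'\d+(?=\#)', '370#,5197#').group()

Lookahead/lookbehind check context without consuming it, so the matched span excludes the asserted characters.
The match spans [0:3] → '370'.

'370'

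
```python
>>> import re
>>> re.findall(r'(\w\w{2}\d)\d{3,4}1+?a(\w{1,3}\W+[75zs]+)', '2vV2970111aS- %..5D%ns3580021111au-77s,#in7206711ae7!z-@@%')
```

The pattern matches a word character, then exactly 2 of a word character, then a digit (captured); then 3 to 4 of a digit, then one or more of a literal '1' (lazy), then a literal 'a'; then 1 to 3 of a word character, then one or more of a non-word character, then one or more of one of [75zs] (captured).
With 2 capturing groups, `findall` returns a 2-tuple per match.

[('2vV2', 'S- %..5'), ('ns35', 'u-77s'), ('in72', 'e7!z')]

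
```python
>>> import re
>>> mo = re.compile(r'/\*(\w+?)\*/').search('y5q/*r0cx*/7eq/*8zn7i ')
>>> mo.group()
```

The match spans [3:11] → '/*r0cx*/'.

'/*r0cx*/'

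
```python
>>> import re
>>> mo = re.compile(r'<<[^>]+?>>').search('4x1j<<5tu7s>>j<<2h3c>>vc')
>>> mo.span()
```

(4, 13)

`re.search` tries every starting position until one works.
The match spans [4:13] → '<<5tu7s>>'.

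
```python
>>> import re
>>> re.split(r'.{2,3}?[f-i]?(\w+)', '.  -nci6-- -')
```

The pattern matches 2 to 3 of any character (lazy), then optionally a character in [f-i]; then one or more of a word character (captured).
Matches to split on: at [1:8] → '  -nci6'.
Because the pattern has a capturing group, `split` also inserts each captured text between the pieces.

['.', 'nci6', '-- -']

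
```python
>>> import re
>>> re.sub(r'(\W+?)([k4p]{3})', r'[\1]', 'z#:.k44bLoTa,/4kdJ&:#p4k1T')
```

The pattern matches one or more of a non-word character (lazy) (captured); then exactly 3 of one of [k4p] (captured).
Matches: at [1:7] → '#:.k44'; at [18:24] → '&:#p4k'.
The replacement refers to a captured group, so each match is rewritten using its own captured text.

'z[#:.]bLoTa,/4kdJ[&:#]1T'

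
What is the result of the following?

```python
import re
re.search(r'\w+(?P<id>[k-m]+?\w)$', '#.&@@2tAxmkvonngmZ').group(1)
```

The pattern matches one or more of a word character; then one or more of a character in [k-m] (lazy), then a word character (captured as 'id'); then anchored at the end.
`search` walks the string left to right and returns the first match it finds.
The match spans [5:18] → '2tAxmkvonngmZ'.
Captured: group 1 = 'mZ'.

'mZ'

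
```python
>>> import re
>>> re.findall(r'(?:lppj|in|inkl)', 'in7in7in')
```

['in', 'in', 'in']

No capturing groups, so `findall` returns the 3 full match strings.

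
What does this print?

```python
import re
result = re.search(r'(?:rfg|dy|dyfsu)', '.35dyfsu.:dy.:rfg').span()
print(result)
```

(3, 5)

`|` is ordered: at each position the engine commits to the first alternative that works.
`search` walks the string left to right and returns the first match it finds.
The match spans [3:5] → 'dy'.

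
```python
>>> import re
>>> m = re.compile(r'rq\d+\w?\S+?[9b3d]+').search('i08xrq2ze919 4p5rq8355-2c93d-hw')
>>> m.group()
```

'rq2ze9'

The pattern matches the literal 'rq', then one or more of a digit; then optionally a word character, then one or more of a non-whitespace character (lazy); then one or more of one of [9b3d].
Lazy quantifiers expand one character at a time until the remainder of the pattern can match.
Unlike `match`, `search` isn't anchored — it looks for the pattern anywhere in the string.
The match spans [4:10] → 'rq2ze9'.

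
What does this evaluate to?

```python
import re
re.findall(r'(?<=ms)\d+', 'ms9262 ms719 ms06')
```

The positive lookaround only admits positions where the adjacent text matches; those characters stay outside the span.
With no groups in the pattern, `findall` gives back each whole match — 3 here.

['9262', '719', '06']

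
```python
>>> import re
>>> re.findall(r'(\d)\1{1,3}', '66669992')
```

['6', '9']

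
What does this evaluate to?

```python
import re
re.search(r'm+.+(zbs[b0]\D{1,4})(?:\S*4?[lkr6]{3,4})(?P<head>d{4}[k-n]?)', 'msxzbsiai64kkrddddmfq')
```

None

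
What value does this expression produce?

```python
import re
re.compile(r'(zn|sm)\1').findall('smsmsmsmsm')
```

['sm', 'sm']

`\1` is not a pattern — it's the concrete string captured by group 1, re-applied verbatim.
Because there's exactly one group, `findall` drops the full match and keeps group 1 from each hit.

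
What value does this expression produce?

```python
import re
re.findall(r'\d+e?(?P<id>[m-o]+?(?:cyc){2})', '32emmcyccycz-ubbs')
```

With a single group, `findall` returns only what that group captured — 1 item.

['mmcyccyc']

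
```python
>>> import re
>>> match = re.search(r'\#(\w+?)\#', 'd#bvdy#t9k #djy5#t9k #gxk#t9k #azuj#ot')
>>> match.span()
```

(1, 7)

The match spans [1:7] → '#bvdy#'.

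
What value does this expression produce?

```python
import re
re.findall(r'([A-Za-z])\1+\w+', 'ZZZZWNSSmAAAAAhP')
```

After group 1 captures some text, `\1` only succeeds where that same text appears again.
Matches: at [0:16] match 'ZZZZWNSSmAAAAAhP', group 1 = 'Z'.
One capturing group, so `findall` returns just the captured substring from the one match — 1 in all.

['Z']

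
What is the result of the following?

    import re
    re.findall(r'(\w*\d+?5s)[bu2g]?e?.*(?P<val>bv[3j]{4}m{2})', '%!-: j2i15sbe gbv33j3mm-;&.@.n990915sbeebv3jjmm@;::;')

Multiple groups make `findall` return tuples — one 2-tuple for the one match.

[('j2i15s', 'bv33j3mm')]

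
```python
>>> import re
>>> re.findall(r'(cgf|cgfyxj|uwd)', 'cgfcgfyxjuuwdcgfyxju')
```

['cgf', 'cgf', 'uwd', 'cgf']

The regex engine tests alternatives in the order written; an earlier branch that matches wins even if a later one would match more.
Walking the string: at [0:3] match 'cgf', group 1 = 'cgf'; at [3:6] match 'cgf', group 1 = 'cgf'; at [10:13] match 'uwd', group 1 = 'uwd'; at [13:16] match 'cgf', group 1 = 'cgf'.
With a single group, `findall` returns only what that group captured — 4 items.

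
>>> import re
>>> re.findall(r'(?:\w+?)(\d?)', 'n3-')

This matches one or more of a word character (lazy) (non-capturing group); then optionally a digit (captured).
With a single group, `findall` returns only what that group captured — 1 item.

['3']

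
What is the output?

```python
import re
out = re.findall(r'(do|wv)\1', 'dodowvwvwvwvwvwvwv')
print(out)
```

['do', 'wv', 'wv', 'wv']

The backreference `\1` re-matches whatever the first group consumed, character for character.
`findall` collects group 1 from each match (4 total).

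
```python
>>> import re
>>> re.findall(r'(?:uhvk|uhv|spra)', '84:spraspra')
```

Matches: at [3:7] → 'spra'; at [7:11] → 'spra'.
With no groups in the pattern, `findall` gives back each whole match — 2 here.

['spra', 'spra']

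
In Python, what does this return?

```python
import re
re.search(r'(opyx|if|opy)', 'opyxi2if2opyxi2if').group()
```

`|` is ordered: at each position the engine commits to the first alternative that works.
`re.search` scans for the first position where the pattern succeeds.
The match spans [0:4] → 'opyx'.
Captured: group 1 = 'opyx'.

'opyx'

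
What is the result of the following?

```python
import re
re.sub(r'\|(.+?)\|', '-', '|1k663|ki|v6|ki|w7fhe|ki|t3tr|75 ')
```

Because the quantifier is non-greedy, it stops expanding at the earliest point where the rest of the pattern can succeed.
Every occurrence is swapped for '-'.

'-ki-ki-ki-75 '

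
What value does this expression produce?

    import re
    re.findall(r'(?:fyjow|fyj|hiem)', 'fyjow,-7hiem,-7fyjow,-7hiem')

['fyjow', 'hiem', 'fyjow', 'hiem']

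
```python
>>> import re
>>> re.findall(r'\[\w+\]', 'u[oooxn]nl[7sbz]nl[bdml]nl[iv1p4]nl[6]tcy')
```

['[oooxn]', '[7sbz]', '[bdml]', '[iv1p4]', '[6]']

Matches: at [1:8] → '[oooxn]'; at [10:16] → '[7sbz]'; at [18:24] → '[bdml]'; at [26:33] → '[iv1p4]'; at [35:38] → '[6]'.
`findall` yields the raw match text (5 of them) because the pattern has no groups.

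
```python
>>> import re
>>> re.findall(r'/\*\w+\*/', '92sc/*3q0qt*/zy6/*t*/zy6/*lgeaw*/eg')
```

['/*3q0qt*/', '/*t*/', '/*lgeaw*/']

With no groups in the pattern, `findall` gives back each whole match — 3 here.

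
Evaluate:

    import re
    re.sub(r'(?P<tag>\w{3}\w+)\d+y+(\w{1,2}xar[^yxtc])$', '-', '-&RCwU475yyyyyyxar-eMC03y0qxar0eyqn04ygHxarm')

'-&RCwU475yyyyyyxar--'

Pattern: exactly 3 of a word character, then one or more of a word character (captured as 'tag'); then one or more of a digit, then one or more of a literal 'y'; then 1 to 2 of a word character, then the literal 'xar', then any character except [yxtc] (captured); then anchored at the end.
Matches: at [19:44] → 'eMC03y0qxar0eyqn04ygHxarm'.
Every occurrence is swapped for '-'.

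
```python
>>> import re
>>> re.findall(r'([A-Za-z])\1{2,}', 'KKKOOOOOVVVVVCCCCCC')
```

['K', 'O', 'V', 'C']

`\1` is not a pattern — it's the concrete string captured by group 1, re-applied verbatim.
With a single group, `findall` returns only what that group captured — 4 items.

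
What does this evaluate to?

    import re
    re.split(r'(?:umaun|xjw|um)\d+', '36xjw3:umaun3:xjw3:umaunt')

['36', ':', ':', ':umaunt']

Matches to split on: at [2:6] → 'xjw3'; at [7:13] → 'umaun3'; at [14:18] → 'xjw3'.
The string is cut at each match, leaving 4 pieces.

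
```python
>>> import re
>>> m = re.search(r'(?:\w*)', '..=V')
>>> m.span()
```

The match spans [0:0] → ''.

(0, 0)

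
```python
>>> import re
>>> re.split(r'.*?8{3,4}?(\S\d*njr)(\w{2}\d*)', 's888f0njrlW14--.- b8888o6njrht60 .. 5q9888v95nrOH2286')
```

Because the pattern has a capturing group, `split` also inserts each captured text between the pieces.

['', 'f0njr', 'lW14', '', 'o6njr', 'ht60', ' .. 5q9888v95nrOH2286']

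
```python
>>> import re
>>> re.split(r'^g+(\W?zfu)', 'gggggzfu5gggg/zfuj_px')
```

['', 'zfu', '5gggg/zfuj_px']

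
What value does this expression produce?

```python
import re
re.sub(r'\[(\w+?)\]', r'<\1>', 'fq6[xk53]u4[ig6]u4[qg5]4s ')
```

'fq6<xk53>u4<ig6>u4<qg5>4s '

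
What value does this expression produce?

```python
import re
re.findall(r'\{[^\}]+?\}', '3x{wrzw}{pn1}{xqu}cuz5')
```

Scanning left to right: at [2:8] → '{wrzw}'; at [8:13] → '{pn1}'; at [13:18] → '{xqu}'.
No capturing groups, so `findall` returns the 3 full match strings.

['{wrzw}', '{pn1}', '{xqu}']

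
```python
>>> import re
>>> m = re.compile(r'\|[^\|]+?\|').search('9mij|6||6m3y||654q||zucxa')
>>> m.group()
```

'|6|'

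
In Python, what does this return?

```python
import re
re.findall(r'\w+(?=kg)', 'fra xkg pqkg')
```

['x', 'pq']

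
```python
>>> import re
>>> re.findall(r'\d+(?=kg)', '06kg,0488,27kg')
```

['06', '27']

The positive lookaround only admits positions where the adjacent text matches; those characters stay outside the span.
Scanning left to right: at [0:2] → '06'; at [10:12] → '27'.
No capturing groups, so `findall` returns the 2 full match strings.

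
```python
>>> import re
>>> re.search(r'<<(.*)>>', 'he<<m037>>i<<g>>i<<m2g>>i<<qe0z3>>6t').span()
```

(2, 34)

The match spans [2:34] → '<<m037>>i<<g>>i<<m2g>>i<<qe0z3>>'.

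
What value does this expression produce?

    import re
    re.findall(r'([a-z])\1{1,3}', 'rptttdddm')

['t', 'd']

A backreference is literal: `\1` must see the identical characters the first group matched.
With a single group, `findall` returns only what that group captured — 2 items.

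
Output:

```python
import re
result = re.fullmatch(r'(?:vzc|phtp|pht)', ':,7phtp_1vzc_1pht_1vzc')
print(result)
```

`re.fullmatch` requires the pattern to consume the entire string.
Here the pattern can't cover the whole string, so the call returns None.

None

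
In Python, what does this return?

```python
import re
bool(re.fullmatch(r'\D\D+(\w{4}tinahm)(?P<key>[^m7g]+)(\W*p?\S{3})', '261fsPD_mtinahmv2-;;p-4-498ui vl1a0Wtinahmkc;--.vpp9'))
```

Pattern: a non-digit, then one or more of a non-digit; then exactly 4 of a word character, then the literal 'tin', then the literal 'ahm' (captured); then one or more of any character except [m7g] (captured as 'key'); then zero or more of a non-word character, then optionally the literal 'p', then exactly 3 of a non-whitespace character (captured).
`re.fullmatch` is like wrapping the pattern in `^…$` (in single-line mode).
Here the string isn't matched end-to-end, so the call returns None, and `bool(None)` is False.

False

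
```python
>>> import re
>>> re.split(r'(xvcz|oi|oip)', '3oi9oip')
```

The regex engine tests alternatives in the order written; an earlier branch that matches wins even if a later one would match more.
The group in the pattern means `split` returns the separators' captures alongside the pieces.

['3', 'oi', '9', 'oi', 'p']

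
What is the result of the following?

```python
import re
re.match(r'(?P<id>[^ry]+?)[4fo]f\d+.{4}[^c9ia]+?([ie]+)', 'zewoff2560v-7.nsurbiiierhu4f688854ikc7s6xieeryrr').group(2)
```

The match spans [0:23] → 'zewoff2560v-7.nsurbiiie'.
Captured: group 1 = 'zewo', group 2 = 'iiie'.

'iiie'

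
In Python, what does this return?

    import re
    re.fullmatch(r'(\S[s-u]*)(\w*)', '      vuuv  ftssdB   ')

None

`re.fullmatch` requires the pattern to consume the entire string.
Here the pattern can't cover the whole string, so the call returns None.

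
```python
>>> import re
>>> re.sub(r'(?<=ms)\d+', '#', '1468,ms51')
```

Because the assertion is zero-width, the text it checks is not consumed and won't appear in the result.
Matches: at [7:9] → '51'.
`sub` substitutes '#' at each match site.

'1468,ms#'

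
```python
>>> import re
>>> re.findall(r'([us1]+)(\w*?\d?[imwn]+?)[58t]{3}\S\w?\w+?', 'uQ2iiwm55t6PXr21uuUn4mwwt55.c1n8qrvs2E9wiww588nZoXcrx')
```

With 2 capturing groups, `findall` returns a 2-tuple per match.

[('u', 'Q2iiwm'), ('1uu', 'Un4mww'), ('s', '2E9wiww')]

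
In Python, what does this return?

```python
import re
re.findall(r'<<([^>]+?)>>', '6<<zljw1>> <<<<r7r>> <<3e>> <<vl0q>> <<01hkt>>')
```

['zljw1', '<<r7r', '3e', 'vl0q', '01hkt']

One capturing group, so `findall` returns just the captured substring from each match — 5 in all.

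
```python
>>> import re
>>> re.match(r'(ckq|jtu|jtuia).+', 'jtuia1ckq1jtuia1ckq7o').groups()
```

('jtu',)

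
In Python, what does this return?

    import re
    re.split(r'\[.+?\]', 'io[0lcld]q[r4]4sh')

['io', 'q', '4sh']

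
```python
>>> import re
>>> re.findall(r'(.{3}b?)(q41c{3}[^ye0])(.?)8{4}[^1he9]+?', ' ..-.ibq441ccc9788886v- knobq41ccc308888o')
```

Pattern: exactly 3 of any character, then optionally a literal 'b' (captured); then the literal 'q41', then exactly 3 of a literal 'c', then any character except [ye0] (captured); then optionally any character (captured); then exactly 4 of a literal '8', then one or more of any character except [1he9] (lazy).
3 groups means the one result is a tuple of 3 captured strings — 1 here.

[('knob', 'q41ccc3', '0')]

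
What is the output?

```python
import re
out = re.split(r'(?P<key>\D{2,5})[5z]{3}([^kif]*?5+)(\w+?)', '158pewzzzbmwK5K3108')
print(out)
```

['158', 'pew', 'bmwK5', 'K', '3108']

A `+?`/`*?`/`{m,n}?` starts at its minimum and grows only as far as needed for what follows to match.
With a capturing group present, the delimiter's captured portion is kept in the result list.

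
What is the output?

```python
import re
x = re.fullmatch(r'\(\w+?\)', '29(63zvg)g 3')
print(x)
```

None

`re.fullmatch` is like wrapping the pattern in `^…$` (in single-line mode).
Here the pattern can't cover the whole string, so the call returns None.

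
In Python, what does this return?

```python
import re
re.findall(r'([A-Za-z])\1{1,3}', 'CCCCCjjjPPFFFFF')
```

['C', 'j', 'P', 'F']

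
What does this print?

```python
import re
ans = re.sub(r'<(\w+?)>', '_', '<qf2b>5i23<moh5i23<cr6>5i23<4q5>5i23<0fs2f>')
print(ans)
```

Matches: at [0:6] → '<qf2b>'; at [18:23] → '<cr6>'; at [27:32] → '<4q5>'; at [36:43] → '<0fs2f>'.
`sub` substitutes '_' at each match site.

_5i23<moh5i23_5i23_5i23_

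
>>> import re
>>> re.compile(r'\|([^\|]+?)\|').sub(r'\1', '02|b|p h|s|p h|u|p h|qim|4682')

'02bp hsp hup hqim4682'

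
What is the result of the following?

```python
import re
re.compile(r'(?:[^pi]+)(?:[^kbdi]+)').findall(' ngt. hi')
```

[' ngt. h']

This matches one or more of any character except [pi] (non-capturing group); then one or more of any character except [kbdi] (non-capturing group).
`findall` yields the raw match text (1 of them) because the pattern has no groups.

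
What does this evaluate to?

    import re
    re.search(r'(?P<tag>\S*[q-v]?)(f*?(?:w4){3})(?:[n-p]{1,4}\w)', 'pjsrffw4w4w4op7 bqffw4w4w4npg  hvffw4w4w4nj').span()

(0, 15)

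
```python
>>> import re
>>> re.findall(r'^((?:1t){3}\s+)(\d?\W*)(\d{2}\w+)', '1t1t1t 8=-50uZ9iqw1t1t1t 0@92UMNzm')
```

The pattern matches anchored at the start of the string; then the literal '1t' repeated 3 times, then one or more of whitespace (captured); then optionally a digit, then zero or more of a non-word character (captured); then exactly 2 of a digit, then one or more of a word character (captured).
Walking the string: at [0:24] match '1t1t1t 8=-50uZ9iqw1t1t1t', groups = ('1t1t1t ', '8=-', '50uZ9iqw1t1t1t').
`findall` packs the 3 group values into a tuple for every match.

[('1t1t1t ', '8=-', '50uZ9iqw1t1t1t')]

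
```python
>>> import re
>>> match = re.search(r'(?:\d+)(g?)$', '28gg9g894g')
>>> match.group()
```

'894g'

This matches one or more of a digit (non-capturing group); then optionally a literal 'g' (captured); then anchored at the end.
The match spans [6:10] → '894g'.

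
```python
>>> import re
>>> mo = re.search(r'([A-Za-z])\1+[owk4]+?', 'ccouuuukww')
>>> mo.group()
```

`\1` is not a pattern — it's the concrete string captured by group 1, re-applied verbatim.
The match spans [0:3] → 'cco'.

'cco'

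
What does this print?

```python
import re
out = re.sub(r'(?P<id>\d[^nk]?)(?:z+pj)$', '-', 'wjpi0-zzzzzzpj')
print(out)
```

wjpi-

Pattern: a digit, then optionally any character except [nk] (captured as 'id'); then one or more of a literal 'z', then the literal 'pj' (non-capturing group); then anchored at the end.
Matches: at [4:14] → '0-zzzzzzpj'.
Each match is replaced by '-'.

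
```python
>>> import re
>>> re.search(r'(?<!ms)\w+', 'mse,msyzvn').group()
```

`(?!…)`/`(?<!…)` only lets a position through if the neighbouring text does NOT match; no characters are consumed.
The match spans [0:3] → 'mse'.

'mse'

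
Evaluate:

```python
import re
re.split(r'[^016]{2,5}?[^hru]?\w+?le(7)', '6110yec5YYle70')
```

['6110', '7', '0']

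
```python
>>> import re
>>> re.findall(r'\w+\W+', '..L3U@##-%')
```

['L3U@##-%']

Pattern: one or more of a word character; then one or more of a non-word character.
Walking the string: at [2:10] → 'L3U@##-%'.
`findall` yields the raw match text (1 of them) because the pattern has no groups.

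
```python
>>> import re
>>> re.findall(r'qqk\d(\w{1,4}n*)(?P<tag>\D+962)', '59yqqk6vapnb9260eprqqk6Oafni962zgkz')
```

[('Oafn', 'i962')]

The pattern matches the literal 'qqk', then a digit; then 1 to 4 of a word character, then zero or more of the literal 'n' (captured); then one or more of a non-digit, then the literal '962' (captured as 'tag').
Walking the string: at [19:31] match 'qqk6Oafni962', groups = ('Oafn', 'i962').
2 groups means the one result is a tuple of 2 captured strings — 1 here.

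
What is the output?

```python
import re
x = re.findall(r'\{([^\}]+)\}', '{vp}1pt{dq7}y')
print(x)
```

['vp', 'dq7']

Walking the string: at [0:4] match '{vp}', group 1 = 'vp'; at [7:12] match '{dq7}', group 1 = 'dq7'.
One capturing group, so `findall` returns just the captured substring from each match — 2 in all.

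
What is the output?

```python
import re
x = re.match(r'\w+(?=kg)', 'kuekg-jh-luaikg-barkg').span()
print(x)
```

(0, 3)

Because the assertion is zero-width, the text it checks is not consumed and won't appear in the result.
`match` is anchored at position 0; if the pattern doesn't fit there, it returns None.
The match spans [0:3] → 'kue'.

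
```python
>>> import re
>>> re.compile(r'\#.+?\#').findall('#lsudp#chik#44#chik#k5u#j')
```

`findall` yields the raw match text (3 of them) because the pattern has no groups.

['#lsudp#', '#44#', '#k5u#']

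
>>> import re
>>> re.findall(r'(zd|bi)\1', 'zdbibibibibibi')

['bi', 'bi', 'bi']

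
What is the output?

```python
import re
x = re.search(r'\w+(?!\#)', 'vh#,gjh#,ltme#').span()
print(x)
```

(0, 1)

A negative assertion filters positions out without eating any characters.
`re.search` scans for the first position where the pattern succeeds.
The match spans [0:1] → 'v'.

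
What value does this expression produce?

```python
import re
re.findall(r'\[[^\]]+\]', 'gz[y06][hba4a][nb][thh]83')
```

['[y06]', '[hba4a]', '[nb]', '[thh]']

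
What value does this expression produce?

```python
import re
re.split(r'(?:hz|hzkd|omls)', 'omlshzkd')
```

['', '', 'kd']

Branches in `(...|...)` are attempted left-to-right; the first branch that allows the whole pattern to succeed is taken.
Each match becomes a cut point; 3 segments remain.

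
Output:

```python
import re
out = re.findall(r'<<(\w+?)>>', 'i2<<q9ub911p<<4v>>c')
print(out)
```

Scanning left to right: at [12:18] match '<<4v>>', group 1 = '4v'.
Because there's exactly one group, `findall` drops the full match and keeps group 1 from the one hit.

['4v']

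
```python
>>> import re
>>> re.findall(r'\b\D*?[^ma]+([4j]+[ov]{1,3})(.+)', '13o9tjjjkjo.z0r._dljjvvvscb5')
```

Pattern: a word boundary (`\b`, zero-width); then zero or more of a non-digit (lazy), then one or more of any character except [ma]; then one or more of one of [4j], then 1 to 3 of one of [ov] (captured); then one or more of any character (captured).
With 2 capturing groups, `findall` returns a 2-tuple per match.

[('jvvv', 'scb5')]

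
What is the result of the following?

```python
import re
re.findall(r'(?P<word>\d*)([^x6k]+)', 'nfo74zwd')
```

This matches zero or more of a digit (captured as 'word'); then one or more of any character except [x6k] (captured).
Matches: at [0:8] match 'nfo74zwd', groups = ('', 'nfo74zwd').
2 groups means the one result is a tuple of 2 captured strings — 1 here.

[('', 'nfo74zwd')]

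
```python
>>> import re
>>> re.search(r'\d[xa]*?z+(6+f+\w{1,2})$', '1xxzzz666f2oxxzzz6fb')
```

None

The pattern matches a digit, then zero or more of one of [xa] (lazy), then one or more of a literal 'z'; then one or more of the literal '6', then one or more of a literal 'f', then 1 to 2 of a word character (captured); then anchored at the end.
`re.search` scans for the first position where the pattern succeeds.
Here the pattern never matches, so the call returns None.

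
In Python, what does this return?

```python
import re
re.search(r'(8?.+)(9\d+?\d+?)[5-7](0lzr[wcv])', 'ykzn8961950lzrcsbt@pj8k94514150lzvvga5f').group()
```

The match spans [0:15] → 'ykzn8961950lzrc'.

'ykzn8961950lzrc'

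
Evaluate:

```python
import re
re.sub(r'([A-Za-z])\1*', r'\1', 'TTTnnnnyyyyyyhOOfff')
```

The backreference `\1` re-matches whatever the first group consumed, character for character.
Matches: at [0:3] → 'TTT'; at [3:7] → 'nnnn'; at [7:13] → 'yyyyyy'; at [13:14] → 'h'; at [14:16] → 'OO'; ….
`\1` in the replacement pulls in group 1's text for each match.

'TnyhOf'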